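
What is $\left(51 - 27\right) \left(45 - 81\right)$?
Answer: $-864$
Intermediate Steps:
$\left(51 - 27\right) \left(45 - 81\right) = 24 \left(45 - 81\right) = 24 \left(-36\right) = -864$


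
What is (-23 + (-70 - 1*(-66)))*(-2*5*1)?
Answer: 270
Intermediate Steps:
(-23 + (-70 - 1*(-66)))*(-2*5*1) = (-23 + (-70 + 66))*(-10*1) = (-23 - 4)*(-10) = -27*(-10) = 270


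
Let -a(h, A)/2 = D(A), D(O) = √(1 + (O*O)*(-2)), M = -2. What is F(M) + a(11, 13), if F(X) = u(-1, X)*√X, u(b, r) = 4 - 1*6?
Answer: 2*I*(-√2 - √337) ≈ -39.544*I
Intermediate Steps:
u(b, r) = -2 (u(b, r) = 4 - 6 = -2)
D(O) = √(1 - 2*O²) (D(O) = √(1 + O²*(-2)) = √(1 - 2*O²))
a(h, A) = -2*√(1 - 2*A²)
F(X) = -2*√X
F(M) + a(11, 13) = -2*I*√2 - 2*√(1 - 2*13²) = -2*I*√2 - 2*√(1 - 2*169) = -2*I*√2 - 2*√(1 - 338) = -2*I*√2 - 2*I*√337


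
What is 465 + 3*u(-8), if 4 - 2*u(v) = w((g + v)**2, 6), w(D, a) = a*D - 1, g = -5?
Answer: -2097/2 ≈ -1048.5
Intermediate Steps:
w(D, a) = -1 + D*a (w(D, a) = D*a - 1 = -1 + D*a)
u(v) = 5/2 - 3*(-5 + v)**2 (u(v) = 2 - (-1 + (-5 + v)**2*6)/2 = 2 - (-1 + 6*(-5 + v)**2)/2 = 2 + (1/2 - 3*(-5 + v)**2) = 5/2 - 3*(-5 + v)**2)
465 + 3*u(-8) = 465 + 3*(5/2 - 3*(-5 - 8)**2) = 465 + 3*(5/2 - 3*(-13)**2) = 465 + 3*(5/2 - 3*169) = 465 + 3*(5/2 - 507) = 465 + 3*(-1009/2) = 465 - 3027/2 = -2097/2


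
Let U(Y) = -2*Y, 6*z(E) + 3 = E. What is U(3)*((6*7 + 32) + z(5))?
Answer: -446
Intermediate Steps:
z(E) = -½ + E/6
U(3)*((6*7 + 32) + z(5)) = (-2*3)*((6*7 + 32) + (-½ + (⅙)*5)) = -6*((42 + 32) + (-½ + ⅚)) = -6*(74 + ⅓) = -6*223/3 = -446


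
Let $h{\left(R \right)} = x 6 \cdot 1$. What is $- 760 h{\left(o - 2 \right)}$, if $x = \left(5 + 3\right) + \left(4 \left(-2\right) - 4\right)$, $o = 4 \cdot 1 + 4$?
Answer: $18240$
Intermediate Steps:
$o = 8$ ($o = 4 + 4 = 8$)
$x = -4$ ($x = 8 - 12 = -4$)
$h{\left(R \right)} = -24$ ($h{\left(R \right)} = \left(-4\right) 6 \cdot 1 = \left(-24\right) 1 = -24$)
$- 760 h{\left(o - 2 \right)} = \left(-760\right) \left(-24\right) = 18240$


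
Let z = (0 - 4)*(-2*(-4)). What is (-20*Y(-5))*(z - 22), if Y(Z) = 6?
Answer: 6480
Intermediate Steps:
z = -32 (z = -4*8 = -32)
(-20*Y(-5))*(z - 22) = (-20*6)*(-32 - 22) = -120*(-54) = 6480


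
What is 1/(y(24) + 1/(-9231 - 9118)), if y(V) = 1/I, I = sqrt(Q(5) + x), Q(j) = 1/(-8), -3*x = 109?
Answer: -16055375/8080460099 + 3366858010*I*sqrt(210)/8080460099 ≈ -0.0019869 + 6.0381*I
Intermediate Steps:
x = -109/3 (x = -1/3*109 = -109/3 ≈ -36.333)
Q(j) = -1/8
I = 5*I*sqrt(210)/12 (I = sqrt(-1/8 - 109/3) = sqrt(-875/24) = 5*I*sqrt(210)/12 ≈ 6.0381*I)
y(V) = -2*I*sqrt(210)/175 (y(V) = 1/(5*I*sqrt(210)/12) = -2*I*sqrt(210)/175)
1/(y(24) + 1/(-9231 - 9118)) = 1/(-2*I*sqrt(210)/175 + 1/(-9231 - 9118)) = 1/(-2*I*sqrt(210)/175 + 1/(-18349)) = 1/(-2*I*sqrt(210)/175 - 1/18349) = 1/(-1/18349 - 2*I*sqrt(210)/175)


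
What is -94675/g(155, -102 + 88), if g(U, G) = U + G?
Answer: -94675/141 ≈ -671.45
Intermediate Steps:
g(U, G) = G + U
-94675/g(155, -102 + 88) = -94675/((-102 + 88) + 155) = -94675/(-14 + 155) = -94675/141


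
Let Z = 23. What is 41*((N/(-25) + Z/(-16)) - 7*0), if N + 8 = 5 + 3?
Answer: -943/16 ≈ -58.938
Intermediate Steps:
N = 0 (N = -8 + (5 + 3) = -8 + 8 = 0)
41*((N/(-25) + Z/(-16)) - 7*0) = 41*((0/(-25) + 23/(-16)) - 7*0) = 41*((0*(-1/25) + 23*(-1/16)) + 0) = 41*((0 - 23/16) + 0) = 41*(-23/16 + 0) = 41*(-23/16) = -943/16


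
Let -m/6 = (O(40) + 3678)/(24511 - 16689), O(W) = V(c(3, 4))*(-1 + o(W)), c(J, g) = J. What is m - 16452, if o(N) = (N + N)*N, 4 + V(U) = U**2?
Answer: -64402791/3911 ≈ -16467.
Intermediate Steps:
V(U) = -4 + U**2
o(N) = 2*N**2 (o(N) = (2*N)*N = 2*N**2)
O(W) = -5 + 10*W**2 (O(W) = (-4 + 3**2)*(-1 + 2*W**2) = (-4 + 9)*(-1 + 2*W**2) = 5*(-1 + 2*W**2) = -5 + 10*W**2)
m = -59019/3911 (m = -6*((-5 + 10*40**2) + 3678)/(24511 - 16689) = -6*((-5 + 10*1600) + 3678)/7822 = -6*((-5 + 16000) + 3678)/7822 = -6*(15995 + 3678)/7822 = -118038/7822 = -6*19673/7822 = -59019/3911 ≈ -15.091)
m - 16452 = -59019/3911 - 16452 = -64402791/3911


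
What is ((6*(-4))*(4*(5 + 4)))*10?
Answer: -8640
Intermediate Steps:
((6*(-4))*(4*(5 + 4)))*10 = -96*9*10 = -24*36*10 = -864*10 = -8640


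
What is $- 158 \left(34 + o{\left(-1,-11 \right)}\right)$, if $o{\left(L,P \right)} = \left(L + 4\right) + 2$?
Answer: $-6162$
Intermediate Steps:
$o{\left(L,P \right)} = 6 + L$ ($o{\left(L,P \right)} = \left(4 + L\right) + 2 = 6 + L$)
$- 158 \left(34 + o{\left(-1,-11 \right)}\right) = - 158 \left(34 + \left(6 - 1\right)\right) = - 158 \left(34 + 5\right) = \left(-158\right) 39 = -6162$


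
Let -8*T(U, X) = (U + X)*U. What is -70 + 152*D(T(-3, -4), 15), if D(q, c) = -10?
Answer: -1590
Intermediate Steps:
T(U, X) = -U*(U + X)/8 (T(U, X) = -(U + X)*U/8 = -U*(U + X)/8)
-70 + 152*D(T(-3, -4), 15) = -70 + 152*(-10) = -70 - 1520 = -1590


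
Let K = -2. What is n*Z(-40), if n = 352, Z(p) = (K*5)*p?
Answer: 140800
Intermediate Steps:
Z(p) = -10*p (Z(p) = (-2*5)*p = -10*p)
n*Z(-40) = 352*(-10*(-40)) = 352*400 = 140800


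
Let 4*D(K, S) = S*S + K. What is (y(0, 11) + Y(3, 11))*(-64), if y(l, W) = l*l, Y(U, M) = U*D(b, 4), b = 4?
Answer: -960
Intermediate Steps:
D(K, S) = K/4 + S²/4 (D(K, S) = (S*S + K)/4 = (S² + K)/4 = (K + S²)/4 = K/4 + S²/4)
Y(U, M) = 5*U (Y(U, M) = U*((¼)*4 + (¼)*4²) = U*(1 + (¼)*16) = U*(1 + 4) = U*5 = 5*U)
y(l, W) = l²
(y(0, 11) + Y(3, 11))*(-64) = (0² + 5*3)*(-64) = (0 + 15)*(-64) = 15*(-64) = -960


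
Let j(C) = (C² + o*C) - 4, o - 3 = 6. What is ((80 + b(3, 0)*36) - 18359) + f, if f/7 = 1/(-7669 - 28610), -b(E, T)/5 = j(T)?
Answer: -637022968/36279 ≈ -17559.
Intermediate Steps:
o = 9 (o = 3 + 6 = 9)
j(C) = -4 + C² + 9*C (j(C) = (C² + 9*C) - 4 = -4 + C² + 9*C)
b(E, T) = 20 - 45*T - 5*T² (b(E, T) = -5*(-4 + T² + 9*T) = 20 - 45*T - 5*T²)
f = -7/36279 (f = 7/(-7669 - 28610) = 7/(-36279) = 7*(-1/36279) = -7/36279 ≈ -0.00019295)
((80 + b(3, 0)*36) - 18359) + f = ((80 + (20 - 45*0 - 5*0²)*36) - 18359) - 7/36279 = ((80 + (20 + 0 - 5*0)*36) - 18359) - 7/36279 = ((80 + (20 + 0 + 0)*36) - 18359) - 7/36279 = ((80 + 20*36) - 18359) - 7/36279 = ((80 + 720) - 18359) - 7/36279 = (800 - 18359) - 7/36279 = -17559 - 7/36279 = -637022968/36279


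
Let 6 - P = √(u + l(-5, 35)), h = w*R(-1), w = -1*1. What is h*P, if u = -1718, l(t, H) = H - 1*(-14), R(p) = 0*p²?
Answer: 0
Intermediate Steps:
R(p) = 0
w = -1
h = 0 (h = -1*0 = 0)
l(t, H) = 14 + H (l(t, H) = H + 14 = 14 + H)
P = 6 - I*√1669 (P = 6 - √(-1718 + (14 + 35)) = 6 - √(-1718 + 49) = 6 - √(-1669) = 6 - I*√1669 ≈ 6.0 - 40.853*I)
h*P = 0*(6 - I*√1669) = 0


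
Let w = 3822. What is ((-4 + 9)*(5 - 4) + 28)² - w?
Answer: -2733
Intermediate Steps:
((-4 + 9)*(5 - 4) + 28)² - w = ((-4 + 9)*(5 - 4) + 28)² - 1*3822 = (5*1 + 28)² - 3822 = (5 + 28)² - 3822 = 33² - 3822 = 1089 - 3822 = -2733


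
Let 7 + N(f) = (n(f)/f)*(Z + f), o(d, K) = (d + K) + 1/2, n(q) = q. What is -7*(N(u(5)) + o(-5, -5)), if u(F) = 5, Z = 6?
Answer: 77/2 ≈ 38.500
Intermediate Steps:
o(d, K) = ½ + K + d (o(d, K) = (K + d) + ½ = ½ + K + d)
N(f) = -1 + f (N(f) = -7 + (f/f)*(6 + f) = -7 + 1*(6 + f) = -7 + (6 + f) = -1 + f)
-7*(N(u(5)) + o(-5, -5)) = -7*((-1 + 5) + (½ - 5 - 5)) = -7*(4 - 19/2) = -7*(-11/2) = 77/2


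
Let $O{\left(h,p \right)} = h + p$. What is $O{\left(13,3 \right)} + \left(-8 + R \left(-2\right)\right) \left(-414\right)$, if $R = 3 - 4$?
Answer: $2500$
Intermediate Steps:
$R = -1$ ($R = 3 - 4 = -1$)
$O{\left(13,3 \right)} + \left(-8 + R \left(-2\right)\right) \left(-414\right) = \left(13 + 3\right) + \left(-8 - -2\right) \left(-414\right) = 16 + \left(-8 + 2\right) \left(-414\right) = 16 - -2484 = 16 + 2484 = 2500$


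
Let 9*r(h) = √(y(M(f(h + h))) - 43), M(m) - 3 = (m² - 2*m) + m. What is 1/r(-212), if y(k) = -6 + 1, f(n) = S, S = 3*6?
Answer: -3*I*√3/4 ≈ -1.299*I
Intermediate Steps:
S = 18
f(n) = 18
M(m) = 3 + m² - m (M(m) = 3 + ((m² - 2*m) + m) = 3 + (m² - m) = 3 + m² - m)
y(k) = -5
r(h) = 4*I*√3/9 (r(h) = √(-5 - 43)/9 = √(-48)/9 = (4*I*√3)/9 = 4*I*√3/9)
1/r(-212) = 1/(4*I*√3/9) = -3*I*√3/4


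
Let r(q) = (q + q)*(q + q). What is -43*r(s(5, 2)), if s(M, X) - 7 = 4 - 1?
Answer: -17200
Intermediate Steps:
s(M, X) = 10 (s(M, X) = 7 + (4 - 1) = 7 + 3 = 10)
r(q) = 4*q**2 (r(q) = (2*q)*(2*q) = 4*q**2)
-43*r(s(5, 2)) = -172*10**2 = -172*100 = -43*400 = -17200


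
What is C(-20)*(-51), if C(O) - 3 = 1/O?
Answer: -3009/20 ≈ -150.45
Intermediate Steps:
C(O) = 3 + 1/O
C(-20)*(-51) = (3 + 1/(-20))*(-51) = (3 - 1/20)*(-51) = (59/20)*(-51) = -3009/20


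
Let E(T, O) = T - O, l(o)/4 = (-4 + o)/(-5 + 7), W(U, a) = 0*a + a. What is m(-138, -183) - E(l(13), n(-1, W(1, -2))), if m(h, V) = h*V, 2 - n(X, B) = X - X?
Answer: 25238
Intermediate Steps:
W(U, a) = a (W(U, a) = 0 + a = a)
l(o) = -8 + 2*o (l(o) = 4*((-4 + o)/(-5 + 7)) = 4*((-4 + o)/2) = 4*((-4 + o)*(½)) = 4*(-2 + o/2) = -8 + 2*o)
n(X, B) = 2 (n(X, B) = 2 - (X - X) = 2 - 1*0 = 2 + 0 = 2)
m(h, V) = V*h
m(-138, -183) - E(l(13), n(-1, W(1, -2))) = -183*(-138) - ((-8 + 2*13) - 1*2) = 25254 - ((-8 + 26) - 2) = 25254 - (18 - 2) = 25254 - 1*16 = 25254 - 16 = 25238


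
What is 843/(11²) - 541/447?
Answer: 311360/54087 ≈ 5.7567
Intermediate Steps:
843/(11²) - 541/447 = 843/121 - 541*1/447 = 843*(1/121) - 541/447 = 843/121 - 541/447 = 311360/54087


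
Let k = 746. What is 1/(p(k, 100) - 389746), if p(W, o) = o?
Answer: -1/389646 ≈ -2.5664e-6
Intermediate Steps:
1/(p(k, 100) - 389746) = 1/(100 - 389746) = 1/(-389646) = -1/389646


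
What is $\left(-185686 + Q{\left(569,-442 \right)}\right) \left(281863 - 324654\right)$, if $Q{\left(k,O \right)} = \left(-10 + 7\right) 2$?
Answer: $7945946372$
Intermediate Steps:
$Q{\left(k,O \right)} = -6$ ($Q{\left(k,O \right)} = \left(-3\right) 2 = -6$)
$\left(-185686 + Q{\left(569,-442 \right)}\right) \left(281863 - 324654\right) = \left(-185686 - 6\right) \left(281863 - 324654\right) = \left(-185692\right) \left(-42791\right) = 7945946372$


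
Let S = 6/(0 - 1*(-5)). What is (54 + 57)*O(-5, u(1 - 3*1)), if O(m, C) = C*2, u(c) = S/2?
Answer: 666/5 ≈ 133.20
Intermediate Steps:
S = 6/5 (S = 6/(0 + 5) = 6/5 ≈ 1.2000)
u(c) = ⅗ (u(c) = (6/5)/2 = (6/5)*(½) = ⅗)
O(m, C) = 2*C
(54 + 57)*O(-5, u(1 - 3*1)) = (54 + 57)*(2*(⅗)) = 111*(6/5) = 666/5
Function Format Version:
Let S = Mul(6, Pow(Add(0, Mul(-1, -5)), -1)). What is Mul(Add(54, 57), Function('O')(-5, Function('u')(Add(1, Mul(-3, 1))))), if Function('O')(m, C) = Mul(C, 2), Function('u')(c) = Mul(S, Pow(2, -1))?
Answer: Rational(666, 5) ≈ 133.20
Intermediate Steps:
S = Rational(6, 5) (S = Mul(6, Pow(Add(0, 5), -1)) = Mul(6, Pow(5, -1)) = Mul(6, Rational(1, 5)) = Rational(6, 5) ≈ 1.2000)
Function('u')(c) = Rational(3, 5) (Function('u')(c) = Mul(Rational(6, 5), Pow(2, -1)) = Mul(Rational(6, 5), Rational(1, 2)) = Rational(3, 5))
Function('O')(m, C) = Mul(2, C)
Mul(Add(54, 57), Function('O')(-5, Function('u')(Add(1, Mul(-3, 1))))) = Mul(Add(54, 57), Mul(2, Rational(3, 5))) = Mul(111, Rational(6, 5)) = Rational(666, 5)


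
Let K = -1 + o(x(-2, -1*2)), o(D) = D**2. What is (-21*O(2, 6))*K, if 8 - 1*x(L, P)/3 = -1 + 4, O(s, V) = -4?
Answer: 18816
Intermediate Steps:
x(L, P) = 15 (x(L, P) = 24 - 3*(-1 + 4) = 24 - 3*3 = 24 - 9 = 15)
K = 224 (K = -1 + 15**2 = -1 + 225 = 224)
(-21*O(2, 6))*K = -21*(-4)*224 = 84*224 = 18816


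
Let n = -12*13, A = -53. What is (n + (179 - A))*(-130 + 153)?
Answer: 1748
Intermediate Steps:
n = -156
(n + (179 - A))*(-130 + 153) = (-156 + (179 - 1*(-53)))*(-130 + 153) = (-156 + (179 + 53))*23 = (-156 + 232)*23 = 76*23 = 1748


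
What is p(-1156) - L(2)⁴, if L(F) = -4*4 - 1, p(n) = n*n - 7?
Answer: 1252808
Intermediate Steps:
p(n) = -7 + n² (p(n) = n² - 7 = -7 + n²)
L(F) = -17 (L(F) = -16 - 1 = -17)
p(-1156) - L(2)⁴ = (-7 + (-1156)²) - 1*(-17)⁴ = (-7 + 1336336) - 1*83521 = 1336329 - 83521 = 1252808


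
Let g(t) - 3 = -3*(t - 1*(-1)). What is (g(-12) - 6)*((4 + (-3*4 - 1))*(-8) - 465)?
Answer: -11790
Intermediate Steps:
g(t) = -3*t (g(t) = 3 - 3*(t - 1*(-1)) = 3 - 3*(t + 1) = 3 - 3*(1 + t) = 3 + (-3 - 3*t) = -3*t)
(g(-12) - 6)*((4 + (-3*4 - 1))*(-8) - 465) = (-3*(-12) - 6)*((4 + (-3*4 - 1))*(-8) - 465) = (36 - 6)*((4 + (-12 - 1))*(-8) - 465) = 30*((4 - 13)*(-8) - 465) = 30*(-9*(-8) - 465) = 30*(72 - 465) = 30*(-393) = -11790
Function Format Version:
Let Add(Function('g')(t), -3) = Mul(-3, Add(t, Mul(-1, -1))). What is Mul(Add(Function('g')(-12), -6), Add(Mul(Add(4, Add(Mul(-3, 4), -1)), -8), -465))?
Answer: -11790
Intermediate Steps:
Function('g')(t) = Mul(-3, t) (Function('g')(t) = Add(3, Mul(-3, Add(t, Mul(-1, -1)))) = Add(3, Mul(-3, Add(t, 1))) = Add(3, Mul(-3, Add(1, t))) = Add(3, Add(-3, Mul(-3, t))) = Mul(-3, t))
Mul(Add(Function('g')(-12), -6), Add(Mul(Add(4, Add(Mul(-3, 4), -1)), -8), -465)) = Mul(Add(Mul(-3, -12), -6), Add(Mul(Add(4, Add(Mul(-3, 4), -1)), -8), -465)) = Mul(Add(36, -6), Add(Mul(Add(4, Add(-12, -1)), -8), -465)) = Mul(30, Add(Mul(Add(4, -13), -8), -465)) = Mul(30, Add(Mul(-9, -8), -465)) = Mul(30, Add(72, -465)) = Mul(30, -393) = -11790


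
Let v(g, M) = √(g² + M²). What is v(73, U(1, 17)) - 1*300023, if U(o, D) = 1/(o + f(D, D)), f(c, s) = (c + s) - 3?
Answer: -300023 + √5456897/32 ≈ -2.9995e+5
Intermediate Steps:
f(c, s) = -3 + c + s
U(o, D) = 1/(-3 + o + 2*D) (U(o, D) = 1/(o + (-3 + D + D)) = 1/(o + (-3 + 2*D)) = 1/(-3 + o + 2*D))
v(g, M) = √(M² + g²)
v(73, U(1, 17)) - 1*300023 = √((1/(-3 + 1 + 2*17))² + 73²) - 1*300023 = √((1/(-3 + 1 + 34))² + 5329) - 300023 = √((1/32)² + 5329) - 300023 = √(1/1024 + 5329) - 300023 = √(5456897/1024) - 300023 = √5456897/32 - 300023 = -300023 + √5456897/32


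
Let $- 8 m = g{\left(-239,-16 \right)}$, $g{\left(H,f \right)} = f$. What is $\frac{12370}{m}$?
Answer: $6185$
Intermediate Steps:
$m = 2$ ($m = \left(- \frac{1}{8}\right) \left(-16\right) = 2$)
$\frac{12370}{m} = \frac{12370}{2} = 12370 \cdot \frac{1}{2} = 6185$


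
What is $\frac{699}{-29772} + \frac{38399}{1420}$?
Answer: $\frac{23796301}{880755} \approx 27.018$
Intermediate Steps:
$\frac{699}{-29772} + \frac{38399}{1420} = 699 \left(- \frac{1}{29772}\right) + 38399 \cdot \frac{1}{1420} = - \frac{233}{9924} + \frac{38399}{1420} = \frac{23796301}{880755}$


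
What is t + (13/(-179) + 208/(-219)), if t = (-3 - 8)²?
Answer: 4703242/39201 ≈ 119.98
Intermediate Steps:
t = 121 (t = (-11)² = 121)
t + (13/(-179) + 208/(-219)) = 121 + (13/(-179) + 208/(-219)) = 121 + (13*(-1/179) + 208*(-1/219)) = 121 + (-13/179 - 208/219) = 121 - 40079/39201 = 4703242/39201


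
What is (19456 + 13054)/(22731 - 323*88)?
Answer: -32510/5693 ≈ -5.7105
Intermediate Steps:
(19456 + 13054)/(22731 - 323*88) = 32510/(22731 - 28424) = 32510/(-5693) = 32510*(-1/5693) = -32510/5693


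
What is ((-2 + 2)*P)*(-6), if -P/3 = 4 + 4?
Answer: 0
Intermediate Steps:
P = -24 (P = -3*(4 + 4) = -3*8 = -24)
((-2 + 2)*P)*(-6) = ((-2 + 2)*(-24))*(-6) = (0*(-24))*(-6) = 0*(-6) = 0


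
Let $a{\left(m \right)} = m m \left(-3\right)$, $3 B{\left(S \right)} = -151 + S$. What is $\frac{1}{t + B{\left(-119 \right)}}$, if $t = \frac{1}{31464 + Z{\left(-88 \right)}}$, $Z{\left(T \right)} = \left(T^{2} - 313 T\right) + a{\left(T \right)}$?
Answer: $- \frac{43520}{3916799} \approx -0.011111$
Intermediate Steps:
$B{\left(S \right)} = - \frac{151}{3} + \frac{S}{3}$ ($B{\left(S \right)} = \frac{-151 + S}{3} = - \frac{151}{3} + \frac{S}{3}$)
$a{\left(m \right)} = - 3 m^{2}$ ($a{\left(m \right)} = m^{2} \left(-3\right) = - 3 m^{2}$)
$Z{\left(T \right)} = - 313 T - 2 T^{2}$ ($Z{\left(T \right)} = \left(T^{2} - 313 T\right) - 3 T^{2} = - 313 T - 2 T^{2}$)
$t = \frac{1}{43520}$ ($t = \frac{1}{31464 - 88 \left(-313 - -176\right)} = \frac{1}{31464 - 88 \left(-313 + 176\right)} = \frac{1}{31464 - -12056} = \frac{1}{31464 + 12056} = \frac{1}{43520} \approx 2.2978 \cdot 10^{-5}$)
$\frac{1}{t + B{\left(-119 \right)}} = \frac{1}{\frac{1}{43520} + \left(- \frac{151}{3} + \frac{1}{3} \left(-119\right)\right)} = \frac{1}{\frac{1}{43520} - 90} = \frac{1}{- \frac{3916799}{43520}} = - \frac{43520}{3916799}$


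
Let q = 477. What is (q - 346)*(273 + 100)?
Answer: 48863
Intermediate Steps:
(q - 346)*(273 + 100) = (477 - 346)*(273 + 100) = 131*373 = 48863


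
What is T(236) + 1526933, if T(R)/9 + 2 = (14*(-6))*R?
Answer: 1348499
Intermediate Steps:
T(R) = -18 - 756*R (T(R) = -18 + 9*((14*(-6))*R) = -18 + 9*(-84*R) = -18 - 756*R)
T(236) + 1526933 = (-18 - 756*236) + 1526933 = (-18 - 178416) + 1526933 = -178434 + 1526933 = 1348499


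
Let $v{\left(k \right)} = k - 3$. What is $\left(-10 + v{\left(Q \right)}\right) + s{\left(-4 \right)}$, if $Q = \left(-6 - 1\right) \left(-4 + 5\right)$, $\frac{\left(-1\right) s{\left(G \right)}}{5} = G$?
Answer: $0$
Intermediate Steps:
$s{\left(G \right)} = - 5 G$
$Q = -7$ ($Q = \left(-7\right) 1 = -7$)
$v{\left(k \right)} = -3 + k$ ($v{\left(k \right)} = k - 3 = -3 + k$)
$\left(-10 + v{\left(Q \right)}\right) + s{\left(-4 \right)} = \left(-10 - 10\right) - -20 = \left(-10 - 10\right) + 20 = -20 + 20 = 0$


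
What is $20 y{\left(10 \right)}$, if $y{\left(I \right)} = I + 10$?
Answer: $400$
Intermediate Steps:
$y{\left(I \right)} = 10 + I$
$20 y{\left(10 \right)} = 20 \left(10 + 10\right) = 20 \cdot 20 = 400$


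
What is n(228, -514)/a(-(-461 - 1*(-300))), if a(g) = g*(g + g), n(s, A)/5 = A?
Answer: -1285/25921 ≈ -0.049574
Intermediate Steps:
n(s, A) = 5*A
a(g) = 2*g**2 (a(g) = g*(2*g) = 2*g**2)
n(228, -514)/a(-(-461 - 1*(-300))) = (5*(-514))/((2*(-(-461 - 1*(-300)))**2)) = -2570*1/(2*(-461 + 300)**2) = -2570/(2*(-1*(-161))**2) = -2570/(2*161**2) = -2570/(2*25921) = -2570/51842 = -2570*1/51842 = -1285/25921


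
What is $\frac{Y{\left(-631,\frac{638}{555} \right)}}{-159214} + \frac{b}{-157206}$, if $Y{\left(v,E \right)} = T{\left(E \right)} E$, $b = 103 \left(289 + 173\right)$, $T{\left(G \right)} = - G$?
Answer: $- \frac{2525588203039}{8343809230275} \approx -0.30269$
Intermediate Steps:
$b = 47586$ ($b = 103 \cdot 462 = 47586$)
$Y{\left(v,E \right)} = - E^{2}$ ($Y{\left(v,E \right)} = - E E = - E^{2}$)
$\frac{Y{\left(-631,\frac{638}{555} \right)}}{-159214} + \frac{b}{-157206} = \frac{\left(-1\right) \left(\frac{638}{555}\right)^{2}}{-159214} + \frac{47586}{-157206} = - \left(638 \cdot \frac{1}{555}\right)^{2} \left(- \frac{1}{159214}\right) + 47586 \left(- \frac{1}{157206}\right) = - \left(\frac{638}{555}\right)^{2} \left(- \frac{1}{159214}\right) - \frac{1133}{3743} = \left(-1\right) \frac{407044}{308025} \left(- \frac{1}{159214}\right) - \frac{1133}{3743} = \left(- \frac{407044}{308025}\right) \left(- \frac{1}{159214}\right) - \frac{1133}{3743} = \frac{18502}{2229176925} - \frac{1133}{3743} = - \frac{2525588203039}{8343809230275}$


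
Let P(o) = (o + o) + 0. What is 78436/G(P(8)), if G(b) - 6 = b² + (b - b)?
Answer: 39218/131 ≈ 299.37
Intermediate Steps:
P(o) = 2*o (P(o) = 2*o + 0 = 2*o)
G(b) = 6 + b² (G(b) = 6 + (b² + (b - b)) = 6 + (b² + 0) = 6 + b²)
78436/G(P(8)) = 78436/(6 + (2*8)²) = 78436/(6 + 16²) = 78436/(6 + 256) = 78436/262 = 78436*(1/262) = 39218/131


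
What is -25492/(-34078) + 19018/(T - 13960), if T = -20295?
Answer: 112566528/583670945 ≈ 0.19286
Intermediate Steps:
-25492/(-34078) + 19018/(T - 13960) = -25492/(-34078) + 19018/(-20295 - 13960) = -25492*(-1/34078) + 19018/(-34255) = 12746/17039 + 19018*(-1/34255) = 12746/17039 - 19018/34255 = 112566528/583670945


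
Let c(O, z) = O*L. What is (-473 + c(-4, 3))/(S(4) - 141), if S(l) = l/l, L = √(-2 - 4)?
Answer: 473/140 + I*√6/35 ≈ 3.3786 + 0.069985*I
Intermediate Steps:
L = I*√6 (L = √(-6) = I*√6 ≈ 2.4495*I)
c(O, z) = I*O*√6 (c(O, z) = O*(I*√6) = I*O*√6)
S(l) = 1
(-473 + c(-4, 3))/(S(4) - 141) = (-473 + I*(-4)*√6)/(1 - 141) = (-473 - 4*I*√6)/(-140) = (-473 - 4*I*√6)*(-1/140) = 473/140 + I*√6/35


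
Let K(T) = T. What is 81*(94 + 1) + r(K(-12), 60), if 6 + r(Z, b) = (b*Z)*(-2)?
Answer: 9129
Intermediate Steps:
r(Z, b) = -6 - 2*Z*b (r(Z, b) = -6 + (b*Z)*(-2) = -6 + (Z*b)*(-2) = -6 - 2*Z*b)
81*(94 + 1) + r(K(-12), 60) = 81*(94 + 1) + (-6 - 2*(-12)*60) = 81*95 + (-6 + 1440) = 7695 + 1434 = 9129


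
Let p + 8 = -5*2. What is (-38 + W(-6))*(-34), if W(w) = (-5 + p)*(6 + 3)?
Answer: 8330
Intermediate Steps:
p = -18 (p = -8 - 5*2 = -8 - 10 = -18)
W(w) = -207 (W(w) = (-5 - 18)*(6 + 3) = -23*9 = -207)
(-38 + W(-6))*(-34) = (-38 - 207)*(-34) = -245*(-34) = 8330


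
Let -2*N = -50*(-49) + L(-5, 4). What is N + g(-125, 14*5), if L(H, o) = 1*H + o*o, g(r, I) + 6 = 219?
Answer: -2035/2 ≈ -1017.5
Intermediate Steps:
g(r, I) = 213 (g(r, I) = -6 + 219 = 213)
L(H, o) = H + o**2
N = -2461/2 (N = -(-50*(-49) + (-5 + 4**2))/2 = -(2450 + (-5 + 16))/2 = -(2450 + 11)/2 = -1/2*2461 = -2461/2 ≈ -1230.5)
N + g(-125, 14*5) = -2461/2 + 213 = -2035/2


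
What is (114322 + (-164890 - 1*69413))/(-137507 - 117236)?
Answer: 119981/254743 ≈ 0.47099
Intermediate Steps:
(114322 + (-164890 - 1*69413))/(-137507 - 117236) = (114322 + (-164890 - 69413))/(-254743) = (114322 - 234303)*(-1/254743) = -119981*(-1/254743) = 119981/254743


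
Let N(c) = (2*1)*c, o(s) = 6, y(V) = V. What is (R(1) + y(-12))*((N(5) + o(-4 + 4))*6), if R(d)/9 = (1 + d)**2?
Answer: 2304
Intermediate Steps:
R(d) = 9*(1 + d)**2
N(c) = 2*c
(R(1) + y(-12))*((N(5) + o(-4 + 4))*6) = (9*(1 + 1)**2 - 12)*((2*5 + 6)*6) = (9*2**2 - 12)*((10 + 6)*6) = (9*4 - 12)*(16*6) = (36 - 12)*96 = 24*96 = 2304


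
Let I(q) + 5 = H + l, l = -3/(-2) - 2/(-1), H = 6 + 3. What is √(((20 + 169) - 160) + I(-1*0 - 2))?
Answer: √146/2 ≈ 6.0415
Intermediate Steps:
H = 9
l = 7/2 (l = -3*(-½) - 2*(-1) = 3/2 + 2 = 7/2 ≈ 3.5000)
I(q) = 15/2 (I(q) = -5 + (9 + 7/2) = -5 + 25/2 = 15/2)
√(((20 + 169) - 160) + I(-1*0 - 2)) = √(((20 + 169) - 160) + 15/2) = √((189 - 160) + 15/2) = √(29 + 15/2) = √(73/2) = √146/2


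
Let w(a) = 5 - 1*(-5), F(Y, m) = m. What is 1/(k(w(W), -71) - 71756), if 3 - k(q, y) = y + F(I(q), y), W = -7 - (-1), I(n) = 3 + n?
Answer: -1/71611 ≈ -1.3964e-5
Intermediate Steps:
W = -6 (W = -7 - 1*(-1) = -7 + 1 = -6)
w(a) = 10 (w(a) = 5 + 5 = 10)
k(q, y) = 3 - 2*y (k(q, y) = 3 - (y + y) = 3 - 2*y)
1/(k(w(W), -71) - 71756) = 1/((3 - 2*(-71)) - 71756) = 1/((3 + 142) - 71756) = 1/(145 - 71756) = 1/(-71611) = -1/71611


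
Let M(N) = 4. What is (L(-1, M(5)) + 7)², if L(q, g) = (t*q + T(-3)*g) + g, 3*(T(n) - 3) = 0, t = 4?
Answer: 361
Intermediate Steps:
T(n) = 3 (T(n) = 3 + (⅓)*0 = 3 + 0 = 3)
L(q, g) = 4*g + 4*q (L(q, g) = (4*q + 3*g) + g = (3*g + 4*q) + g = 4*g + 4*q)
(L(-1, M(5)) + 7)² = ((4*4 + 4*(-1)) + 7)² = ((16 - 4) + 7)² = (12 + 7)² = 19² = 361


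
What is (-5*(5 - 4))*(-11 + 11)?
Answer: 0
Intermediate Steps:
(-5*(5 - 4))*(-11 + 11) = -5*1*0 = -5*0 = 0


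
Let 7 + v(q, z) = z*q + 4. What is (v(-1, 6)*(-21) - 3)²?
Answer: 34596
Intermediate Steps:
v(q, z) = -3 + q*z (v(q, z) = -7 + (z*q + 4) = -7 + (q*z + 4) = -7 + (4 + q*z) = -3 + q*z)
(v(-1, 6)*(-21) - 3)² = ((-3 - 1*6)*(-21) - 3)² = ((-3 - 6)*(-21) - 3)² = (-9*(-21) - 3)² = (189 - 3)² = 186² = 34596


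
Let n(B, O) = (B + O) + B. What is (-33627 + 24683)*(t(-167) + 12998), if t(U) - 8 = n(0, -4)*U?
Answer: -122300256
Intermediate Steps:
n(B, O) = O + 2*B
t(U) = 8 - 4*U (t(U) = 8 + (-4 + 2*0)*U = 8 + (-4 + 0)*U = 8 - 4*U)
(-33627 + 24683)*(t(-167) + 12998) = (-33627 + 24683)*((8 - 4*(-167)) + 12998) = -8944*((8 + 668) + 12998) = -8944*(676 + 12998) = -8944*13674 = -122300256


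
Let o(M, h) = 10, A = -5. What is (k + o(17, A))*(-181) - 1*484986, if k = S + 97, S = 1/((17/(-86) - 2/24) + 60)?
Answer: -15541731091/30815 ≈ -5.0436e+5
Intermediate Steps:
S = 516/30815 (S = 1/((17*(-1/86) - 2*1/24) + 60) = 1/((-17/86 - 1/12) + 60) = 1/(-145/516 + 60) = 1/(30815/516) = 516/30815 ≈ 0.016745)
k = 2989571/30815 (k = 516/30815 + 97 = 2989571/30815 ≈ 97.017)
(k + o(17, A))*(-181) - 1*484986 = (2989571/30815 + 10)*(-181) - 1*484986 = (3297721/30815)*(-181) - 484986 = -596887501/30815 - 484986 = -15541731091/30815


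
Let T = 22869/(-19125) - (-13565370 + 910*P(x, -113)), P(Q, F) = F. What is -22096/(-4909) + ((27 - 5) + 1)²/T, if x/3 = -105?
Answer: 641782124983689/142581524351231 ≈ 4.5012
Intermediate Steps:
x = -315 (x = 3*(-105) = -315)
T = 29044922459/2125 (T = 22869/(-19125) - 910/(1/(-14907 - 113)) = 22869*(-1/19125) - 910/(1/(-15020)) = -2541/2125 - 910/(-1/15020) = -2541/2125 - 910*(-15020) = -2541/2125 + 13668200 = 29044922459/2125 ≈ 1.3668e+7)
-22096/(-4909) + ((27 - 5) + 1)²/T = -22096/(-4909) + ((27 - 5) + 1)²/(29044922459/2125) = -22096*(-1/4909) + (22 + 1)²*(2125/29044922459) = 22096/4909 + 23²*(2125/29044922459) = 22096/4909 + 529*(2125/29044922459) = 22096/4909 + 1124125/29044922459 = 641782124983689/142581524351231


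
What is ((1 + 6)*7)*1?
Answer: 49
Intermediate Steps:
((1 + 6)*7)*1 = (7*7)*1 = 49*1 = 49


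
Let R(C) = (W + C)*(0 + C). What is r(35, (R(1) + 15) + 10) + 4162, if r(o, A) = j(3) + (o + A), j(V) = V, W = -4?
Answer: 4222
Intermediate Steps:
R(C) = C*(-4 + C) (R(C) = (-4 + C)*(0 + C) = (-4 + C)*C = C*(-4 + C))
r(o, A) = 3 + A + o (r(o, A) = 3 + (o + A) = 3 + (A + o) = 3 + A + o)
r(35, (R(1) + 15) + 10) + 4162 = (3 + ((1*(-4 + 1) + 15) + 10) + 35) + 4162 = (3 + ((1*(-3) + 15) + 10) + 35) + 4162 = (3 + ((-3 + 15) + 10) + 35) + 4162 = (3 + (12 + 10) + 35) + 4162 = (3 + 22 + 35) + 4162 = 60 + 4162 = 4222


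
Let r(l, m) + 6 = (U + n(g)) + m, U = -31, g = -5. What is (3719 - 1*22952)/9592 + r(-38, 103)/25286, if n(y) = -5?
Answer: -242870263/121271656 ≈ -2.0027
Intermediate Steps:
r(l, m) = -42 + m (r(l, m) = -6 + ((-31 - 5) + m) = -6 + (-36 + m) = -42 + m)
(3719 - 1*22952)/9592 + r(-38, 103)/25286 = (3719 - 1*22952)/9592 + (-42 + 103)/25286 = (3719 - 22952)*(1/9592) + 61*(1/25286) = -19233*1/9592 + 61/25286 = -19233/9592 + 61/25286 = -242870263/121271656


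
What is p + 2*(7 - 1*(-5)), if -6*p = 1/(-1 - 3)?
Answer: 577/24 ≈ 24.042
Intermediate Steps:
p = 1/24 (p = -1/(6*(-1 - 3)) = -⅙/(-4) = -⅙*(-¼) = 1/24 ≈ 0.041667)
p + 2*(7 - 1*(-5)) = 1/24 + 2*(7 - 1*(-5)) = 1/24 + 2*(7 + 5) = 1/24 + 2*12 = 1/24 + 24 = 577/24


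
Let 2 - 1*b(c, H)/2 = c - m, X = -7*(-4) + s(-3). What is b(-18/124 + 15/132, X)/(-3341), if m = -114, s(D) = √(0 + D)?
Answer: 152725/2278562 ≈ 0.067027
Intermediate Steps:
s(D) = √D
X = 28 + I*√3 (X = -7*(-4) + √(-3) = 28 + I*√3 ≈ 28.0 + 1.732*I)
b(c, H) = -224 - 2*c (b(c, H) = 4 - 2*(c - 1*(-114)) = 4 - 2*(c + 114) = 4 - 2*(114 + c) = 4 + (-228 - 2*c) = -224 - 2*c)
b(-18/124 + 15/132, X)/(-3341) = (-224 - 2*(-18/124 + 15/132))/(-3341) = (-224 - 2*(-18*1/124 + 15*(1/132)))*(-1/3341) = (-224 - 2*(-9/62 + 5/44))*(-1/3341) = (-224 - 2*(-43/1364))*(-1/3341) = (-224 + 43/682)*(-1/3341) = -152725/682*(-1/3341) = 152725/2278562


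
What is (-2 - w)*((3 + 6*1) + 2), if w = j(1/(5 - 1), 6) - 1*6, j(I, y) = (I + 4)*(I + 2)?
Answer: -979/16 ≈ -61.188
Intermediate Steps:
j(I, y) = (2 + I)*(4 + I) (j(I, y) = (4 + I)*(2 + I) = (2 + I)*(4 + I))
w = 57/16 (w = (8 + (1/(5 - 1))² + 6/(5 - 1)) - 1*6 = (8 + (1/4)² + 6/4) - 6 = (8 + (¼)² + 6*(¼)) - 6 = (8 + 1/16 + 3/2) - 6 = 153/16 - 6 = 57/16 ≈ 3.5625)
(-2 - w)*((3 + 6*1) + 2) = (-2 - 1*57/16)*((3 + 6*1) + 2) = (-2 - 57/16)*((3 + 6) + 2) = -89*(9 + 2)/16 = -89/16*11 = -979/16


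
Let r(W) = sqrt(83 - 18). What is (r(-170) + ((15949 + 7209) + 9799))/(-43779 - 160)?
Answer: -32957/43939 - sqrt(65)/43939 ≈ -0.75025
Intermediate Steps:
r(W) = sqrt(65)
(r(-170) + ((15949 + 7209) + 9799))/(-43779 - 160) = (sqrt(65) + ((15949 + 7209) + 9799))/(-43779 - 160) = (sqrt(65) + (23158 + 9799))/(-43939) = (sqrt(65) + 32957)*(-1/43939) = (32957 + sqrt(65))*(-1/43939) = -32957/43939 - sqrt(65)/43939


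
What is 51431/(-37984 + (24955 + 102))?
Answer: -51431/12927 ≈ -3.9786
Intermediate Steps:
51431/(-37984 + (24955 + 102)) = 51431/(-37984 + 25057) = 51431/(-12927) = 51431*(-1/12927) = -51431/12927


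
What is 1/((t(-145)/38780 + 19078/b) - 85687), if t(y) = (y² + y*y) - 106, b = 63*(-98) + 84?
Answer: -843465/72275715476 ≈ -1.1670e-5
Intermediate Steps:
b = -6090 (b = -6174 + 84 = -6090)
t(y) = -106 + 2*y² (t(y) = (y² + y²) - 106 = 2*y² - 106 = -106 + 2*y²)
1/((t(-145)/38780 + 19078/b) - 85687) = 1/(((-106 + 2*(-145)²)/38780 + 19078/(-6090)) - 85687) = 1/(((-106 + 2*21025)*(1/38780) + 19078*(-1/6090)) - 85687) = 1/(((-106 + 42050)*(1/38780) - 9539/3045) - 85687) = 1/((41944*(1/38780) - 9539/3045) - 85687) = 1/((1498/1385 - 9539/3045) - 85687) = 1/(-1730021/843465 - 85687) = 1/(-72275715476/843465) = -843465/72275715476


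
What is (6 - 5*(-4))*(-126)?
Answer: -3276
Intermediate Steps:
(6 - 5*(-4))*(-126) = (6 + 20)*(-126) = 26*(-126) = -3276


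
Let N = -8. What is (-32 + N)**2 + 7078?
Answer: 8678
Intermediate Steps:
(-32 + N)**2 + 7078 = (-32 - 8)**2 + 7078 = (-40)**2 + 7078 = 1600 + 7078 = 8678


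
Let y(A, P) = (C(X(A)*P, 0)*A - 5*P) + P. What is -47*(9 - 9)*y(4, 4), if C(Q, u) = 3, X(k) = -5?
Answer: 0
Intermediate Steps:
y(A, P) = -4*P + 3*A (y(A, P) = (3*A - 5*P) + P = (-5*P + 3*A) + P = -4*P + 3*A)
-47*(9 - 9)*y(4, 4) = -47*(9 - 9)*(-4*4 + 3*4) = -0*(-16 + 12) = -0*(-4) = -47*0 = 0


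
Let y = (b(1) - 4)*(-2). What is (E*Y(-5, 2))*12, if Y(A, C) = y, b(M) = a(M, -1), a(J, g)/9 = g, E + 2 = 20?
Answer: 5616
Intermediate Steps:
E = 18 (E = -2 + 20 = 18)
a(J, g) = 9*g
b(M) = -9 (b(M) = 9*(-1) = -9)
y = 26 (y = (-9 - 4)*(-2) = -13*(-2) = 26)
Y(A, C) = 26
(E*Y(-5, 2))*12 = (18*26)*12 = 468*12 = 5616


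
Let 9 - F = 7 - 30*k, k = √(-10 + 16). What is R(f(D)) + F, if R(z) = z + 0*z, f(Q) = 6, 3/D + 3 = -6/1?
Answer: 8 + 30*√6 ≈ 81.485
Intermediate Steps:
k = √6 ≈ 2.4495
D = -⅓ (D = 3/(-3 - 6/1) = 3/(-3 - 6*1) = 3/(-3 - 6) = 3/(-9) = 3*(-⅑) = -⅓ ≈ -0.33333)
F = 2 + 30*√6 (F = 9 - (7 - 30*√6) = 9 + (-7 + 30*√6) = 2 + 30*√6 ≈ 75.485)
R(z) = z (R(z) = z + 0 = z)
R(f(D)) + F = 6 + (2 + 30*√6) = 8 + 30*√6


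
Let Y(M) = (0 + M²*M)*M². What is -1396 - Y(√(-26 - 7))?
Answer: -1396 - 1089*I*√33 ≈ -1396.0 - 6255.8*I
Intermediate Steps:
Y(M) = M⁵ (Y(M) = (0 + M³)*M² = M³*M² = M⁵)
-1396 - Y(√(-26 - 7)) = -1396 - (√(-26 - 7))⁵ = -1396 - (√(-33))⁵ = -1396 - (I*√33)⁵ = -1396 - 1089*I*√33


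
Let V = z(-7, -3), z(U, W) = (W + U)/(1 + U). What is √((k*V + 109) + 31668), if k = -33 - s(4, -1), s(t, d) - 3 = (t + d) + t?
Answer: 2*√71337/3 ≈ 178.06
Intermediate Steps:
z(U, W) = (U + W)/(1 + U)
V = 5/3 (V = (-7 - 3)/(1 - 7) = -10/(-6) = -⅙*(-10) = 5/3 ≈ 1.6667)
s(t, d) = 3 + d + 2*t (s(t, d) = 3 + ((t + d) + t) = 3 + ((d + t) + t) = 3 + (d + 2*t) = 3 + d + 2*t)
k = -43 (k = -33 - (3 - 1 + 2*4) = -33 - (3 - 1 + 8) = -33 - 1*10 = -33 - 10 = -43)
√((k*V + 109) + 31668) = √((-43*5/3 + 109) + 31668) = √((-215/3 + 109) + 31668) = √(112/3 + 31668) = √(95116/3) = 2*√71337/3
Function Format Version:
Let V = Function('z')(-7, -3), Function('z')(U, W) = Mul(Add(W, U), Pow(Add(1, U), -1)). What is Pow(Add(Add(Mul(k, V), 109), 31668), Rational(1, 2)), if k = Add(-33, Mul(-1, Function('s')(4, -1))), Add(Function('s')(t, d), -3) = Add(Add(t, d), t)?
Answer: Mul(Rational(2, 3), Pow(71337, Rational(1, 2))) ≈ 178.06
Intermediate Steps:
Function('z')(U, W) = Mul(Pow(Add(1, U), -1), Add(U, W)) (Function('z')(U, W) = Mul(Add(U, W), Pow(Add(1, U), -1)) = Mul(Pow(Add(1, U), -1), Add(U, W)))
V = Rational(5, 3) (V = Mul(Pow(Add(1, -7), -1), Add(-7, -3)) = Mul(Pow(-6, -1), -10) = Mul(Rational(-1, 6), -10) = Rational(5, 3) ≈ 1.6667)
Function('s')(t, d) = Add(3, d, Mul(2, t)) (Function('s')(t, d) = Add(3, Add(Add(t, d), t)) = Add(3, Add(Add(d, t), t)) = Add(3, Add(d, Mul(2, t))) = Add(3, d, Mul(2, t)))
k = -43 (k = Add(-33, Mul(-1, Add(3, -1, Mul(2, 4)))) = Add(-33, Mul(-1, Add(3, -1, 8))) = Add(-33, Mul(-1, 10)) = Add(-33, -10) = -43)
Pow(Add(Add(Mul(k, V), 109), 31668), Rational(1, 2)) = Pow(Add(Add(Mul(-43, Rational(5, 3)), 109), 31668), Rational(1, 2)) = Pow(Add(Add(Rational(-215, 3), 109), 31668), Rational(1, 2)) = Pow(Add(Rational(112, 3), 31668), Rational(1, 2)) = Pow(Rational(95116, 3), Rational(1, 2)) = Mul(Rational(2, 3), Pow(71337, Rational(1, 2)))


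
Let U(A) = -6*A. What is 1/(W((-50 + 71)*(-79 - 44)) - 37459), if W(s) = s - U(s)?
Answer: -1/55540 ≈ -1.8005e-5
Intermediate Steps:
W(s) = 7*s (W(s) = s - (-6)*s = s + 6*s = 7*s)
1/(W((-50 + 71)*(-79 - 44)) - 37459) = 1/(7*((-50 + 71)*(-79 - 44)) - 37459) = 1/(7*(21*(-123)) - 37459) = 1/(7*(-2583) - 37459) = 1/(-18081 - 37459) = 1/(-55540) = -1/55540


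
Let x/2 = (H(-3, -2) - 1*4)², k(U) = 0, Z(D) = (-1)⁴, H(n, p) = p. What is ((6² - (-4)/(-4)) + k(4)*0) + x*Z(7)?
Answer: 107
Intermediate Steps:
Z(D) = 1
x = 72 (x = 2*(-2 - 1*4)² = 2*(-2 - 4)² = 2*(-6)² = 2*36 = 72)
((6² - (-4)/(-4)) + k(4)*0) + x*Z(7) = ((6² - (-4)/(-4)) + 0*0) + 72*1 = ((36 - (-4)*(-1)/4) + 0) + 72 = ((36 - 1*1) + 0) + 72 = ((36 - 1) + 0) + 72 = (35 + 0) + 72 = 35 + 72 = 107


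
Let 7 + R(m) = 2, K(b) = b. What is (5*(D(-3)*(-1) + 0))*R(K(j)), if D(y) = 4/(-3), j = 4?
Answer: -100/3 ≈ -33.333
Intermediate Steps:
D(y) = -4/3 (D(y) = 4*(-⅓) = -4/3)
R(m) = -5 (R(m) = -7 + 2 = -5)
(5*(D(-3)*(-1) + 0))*R(K(j)) = (5*(-4/3*(-1) + 0))*(-5) = (5*(4/3 + 0))*(-5) = (5*(4/3))*(-5) = (20/3)*(-5) = -100/3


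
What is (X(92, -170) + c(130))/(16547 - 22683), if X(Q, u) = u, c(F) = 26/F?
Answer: 849/30680 ≈ 0.027673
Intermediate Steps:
(X(92, -170) + c(130))/(16547 - 22683) = (-170 + 26/130)/(16547 - 22683) = (-170 + 26*(1/130))/(-6136) = (-170 + 1/5)*(-1/6136) = -849/5*(-1/6136) = 849/30680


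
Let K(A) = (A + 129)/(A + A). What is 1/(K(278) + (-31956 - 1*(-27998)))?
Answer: -556/2200241 ≈ -0.00025270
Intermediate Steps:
K(A) = (129 + A)/(2*A) (K(A) = (129 + A)/((2*A)) = (129 + A)*(1/(2*A)) = (129 + A)/(2*A))
1/(K(278) + (-31956 - 1*(-27998))) = 1/((1/2)*(129 + 278)/278 + (-31956 - 1*(-27998))) = 1/((1/2)*(1/278)*407 + (-31956 + 27998)) = 1/(407/556 - 3958) = 1/(-2200241/556) = -556/2200241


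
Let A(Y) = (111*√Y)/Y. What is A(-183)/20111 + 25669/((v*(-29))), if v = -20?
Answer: 25669/580 - 37*I*√183/1226771 ≈ 44.257 - 0.000408*I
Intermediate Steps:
A(Y) = 111/√Y
A(-183)/20111 + 25669/((v*(-29))) = (111/√(-183))/20111 + 25669/((-20*(-29))) = (111*(-I*√183/183))*(1/20111) + 25669/580 = -37*I*√183/61*(1/20111) + 25669*(1/580) = -37*I*√183/1226771 + 25669/580 = 25669/580 - 37*I*√183/1226771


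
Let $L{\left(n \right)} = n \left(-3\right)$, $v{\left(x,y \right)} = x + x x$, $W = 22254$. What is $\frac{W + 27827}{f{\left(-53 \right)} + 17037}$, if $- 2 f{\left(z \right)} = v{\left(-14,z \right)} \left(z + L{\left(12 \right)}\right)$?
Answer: $\frac{50081}{25136} \approx 1.9924$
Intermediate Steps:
$v{\left(x,y \right)} = x + x^{2}$
$L{\left(n \right)} = - 3 n$
$f{\left(z \right)} = 3276 - 91 z$ ($f{\left(z \right)} = - \frac{- 14 \left(1 - 14\right) \left(z - 36\right)}{2} = - \frac{\left(-14\right) \left(-13\right) \left(z - 36\right)}{2} = - \frac{182 \left(-36 + z\right)}{2} = - \frac{-6552 + 182 z}{2} = 3276 - 91 z$)
$\frac{W + 27827}{f{\left(-53 \right)} + 17037} = \frac{22254 + 27827}{\left(3276 - -4823\right) + 17037} = \frac{50081}{\left(3276 + 4823\right) + 17037} = \frac{50081}{8099 + 17037} = \frac{50081}{25136}$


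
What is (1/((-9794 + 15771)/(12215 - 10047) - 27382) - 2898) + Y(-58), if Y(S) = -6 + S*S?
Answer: 27304769372/59358199 ≈ 460.00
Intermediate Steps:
Y(S) = -6 + S**2
(1/((-9794 + 15771)/(12215 - 10047) - 27382) - 2898) + Y(-58) = (1/((-9794 + 15771)/(12215 - 10047) - 27382) - 2898) + (-6 + (-58)**2) = (1/(5977/2168 - 27382) - 2898) + (-6 + 3364) = (1/(5977*(1/2168) - 27382) - 2898) + 3358 = (1/(5977/2168 - 27382) - 2898) + 3358 = (1/(-59358199/2168) - 2898) + 3358 = (-2168/59358199 - 2898) + 3358 = -172020062870/59358199 + 3358 = 27304769372/59358199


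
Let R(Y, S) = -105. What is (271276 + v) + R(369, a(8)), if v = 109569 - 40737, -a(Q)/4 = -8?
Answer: 340003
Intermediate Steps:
a(Q) = 32 (a(Q) = -4*(-8) = 32)
v = 68832
(271276 + v) + R(369, a(8)) = (271276 + 68832) - 105 = 340108 - 105 = 340003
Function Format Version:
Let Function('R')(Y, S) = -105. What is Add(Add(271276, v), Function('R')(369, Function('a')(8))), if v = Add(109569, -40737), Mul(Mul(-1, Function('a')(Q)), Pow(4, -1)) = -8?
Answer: 340003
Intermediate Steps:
Function('a')(Q) = 32 (Function('a')(Q) = Mul(-4, -8) = 32)
v = 68832
Add(Add(271276, v), Function('R')(369, Function('a')(8))) = Add(Add(271276, 68832), -105) = Add(340108, -105) = 340003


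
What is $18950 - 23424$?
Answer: $-4474$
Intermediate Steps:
$18950 - 23424 = -4474$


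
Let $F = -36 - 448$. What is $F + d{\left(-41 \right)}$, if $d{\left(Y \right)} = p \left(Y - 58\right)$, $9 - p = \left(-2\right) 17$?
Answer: $-4741$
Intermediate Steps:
$p = 43$ ($p = 9 - \left(-2\right) 17 = 9 - -34 = 9 + 34 = 43$)
$F = -484$ ($F = -36 - 448 = -484$)
$d{\left(Y \right)} = -2494 + 43 Y$ ($d{\left(Y \right)} = 43 \left(Y - 58\right) = 43 \left(-58 + Y\right) = -2494 + 43 Y$)
$F + d{\left(-41 \right)} = -484 + \left(-2494 + 43 \left(-41\right)\right) = -484 - 4257 = -4741$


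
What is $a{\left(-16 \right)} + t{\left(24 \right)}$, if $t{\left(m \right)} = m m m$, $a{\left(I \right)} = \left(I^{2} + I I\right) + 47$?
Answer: $14383$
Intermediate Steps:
$a{\left(I \right)} = 47 + 2 I^{2}$ ($a{\left(I \right)} = \left(I^{2} + I^{2}\right) + 47 = 2 I^{2} + 47 = 47 + 2 I^{2}$)
$t{\left(m \right)} = m^{3}$ ($t{\left(m \right)} = m^{2} m = m^{3}$)
$a{\left(-16 \right)} + t{\left(24 \right)} = \left(47 + 2 \left(-16\right)^{2}\right) + 24^{3} = \left(47 + 2 \cdot 256\right) + 13824 = \left(47 + 512\right) + 13824 = 559 + 13824 = 14383$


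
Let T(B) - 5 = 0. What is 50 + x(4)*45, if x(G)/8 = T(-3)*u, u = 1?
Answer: 1850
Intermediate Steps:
T(B) = 5 (T(B) = 5 + 0 = 5)
x(G) = 40 (x(G) = 8*(5*1) = 8*5 = 40)
50 + x(4)*45 = 50 + 40*45 = 50 + 1800 = 1850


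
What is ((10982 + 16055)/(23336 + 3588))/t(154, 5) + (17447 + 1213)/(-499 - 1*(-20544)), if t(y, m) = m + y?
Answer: 16084769845/17162192244 ≈ 0.93722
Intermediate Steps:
((10982 + 16055)/(23336 + 3588))/t(154, 5) + (17447 + 1213)/(-499 - 1*(-20544)) = ((10982 + 16055)/(23336 + 3588))/(5 + 154) + (17447 + 1213)/(-499 - 1*(-20544)) = (27037/26924)/159 + 18660/(-499 + 20544) = (27037*(1/26924))*(1/159) + 18660/20045 = (27037/26924)*(1/159) + 18660*(1/20045) = 27037/4280916 + 3732/4009 = 16084769845/17162192244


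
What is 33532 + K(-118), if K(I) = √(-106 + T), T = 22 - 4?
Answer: 33532 + 2*I*√22 ≈ 33532.0 + 9.3808*I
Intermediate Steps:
T = 18
K(I) = 2*I*√22 (K(I) = √(-106 + 18) = √(-88) = 2*I*√22)
33532 + K(-118) = 33532 + 2*I*√22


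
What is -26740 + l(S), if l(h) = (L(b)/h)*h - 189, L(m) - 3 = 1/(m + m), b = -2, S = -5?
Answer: -107705/4 ≈ -26926.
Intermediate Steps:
L(m) = 3 + 1/(2*m) (L(m) = 3 + 1/(m + m) = 3 + 1/(2*m))
l(h) = -745/4 (l(h) = ((3 + (½)/(-2))/h)*h - 189 = ((3 + (½)*(-½))/h)*h - 189 = ((3 - ¼)/h)*h - 189 = (11/(4*h))*h - 189 = 11/4 - 189 = -745/4)
-26740 + l(S) = -26740 - 745/4 = -107705/4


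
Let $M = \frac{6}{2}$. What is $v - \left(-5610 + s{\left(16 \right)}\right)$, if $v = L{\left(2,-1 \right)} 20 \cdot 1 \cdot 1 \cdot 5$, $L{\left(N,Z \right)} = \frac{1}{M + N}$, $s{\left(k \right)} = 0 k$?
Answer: $5630$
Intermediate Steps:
$M = 3$ ($M = 6 \cdot \frac{1}{2} = 3$)
$s{\left(k \right)} = 0$
$L{\left(N,Z \right)} = \frac{1}{3 + N}$
$v = 20$ ($v = \frac{1}{3 + 2} \cdot 20 \cdot 1 \cdot 1 \cdot 5 = \frac{1}{5} \cdot 20 \cdot 1 \cdot 5 = \frac{1}{5} \cdot 20 \cdot 5 = 4 \cdot 5 = 20$)
$v - \left(-5610 + s{\left(16 \right)}\right) = 20 - \left(-5610 + 0\right) = 20 - -5610 = 20 + 5610 = 5630$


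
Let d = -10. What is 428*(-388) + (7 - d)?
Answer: -166047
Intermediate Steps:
428*(-388) + (7 - d) = 428*(-388) + (7 - 1*(-10)) = -166064 + (7 + 10) = -166064 + 17 = -166047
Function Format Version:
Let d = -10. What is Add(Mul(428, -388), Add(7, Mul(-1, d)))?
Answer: -166047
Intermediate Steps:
Add(Mul(428, -388), Add(7, Mul(-1, d))) = Add(Mul(428, -388), Add(7, Mul(-1, -10))) = Add(-166064, Add(7, 10)) = Add(-166064, 17) = -166047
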